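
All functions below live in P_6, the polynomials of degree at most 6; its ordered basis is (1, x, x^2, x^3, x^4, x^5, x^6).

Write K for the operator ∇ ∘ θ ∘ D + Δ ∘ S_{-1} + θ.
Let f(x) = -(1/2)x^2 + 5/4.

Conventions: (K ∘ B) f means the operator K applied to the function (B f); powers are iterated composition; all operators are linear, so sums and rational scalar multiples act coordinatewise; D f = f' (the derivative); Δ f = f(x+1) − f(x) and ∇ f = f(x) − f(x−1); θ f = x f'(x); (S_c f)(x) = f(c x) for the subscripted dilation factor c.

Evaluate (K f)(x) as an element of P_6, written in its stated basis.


D f = -x
θ D f = -x
∇ θ D f = -1
S_{-1} f = -(1/2)x^2 + 5/4
Δ S_{-1} f = -x - 1/2
θ f = -x^2
(∇ ∘ θ ∘ D + Δ ∘ S_{-1} + θ) f = -x^2 - x - 3/2

g(x) = -x^2 - x - 3/2


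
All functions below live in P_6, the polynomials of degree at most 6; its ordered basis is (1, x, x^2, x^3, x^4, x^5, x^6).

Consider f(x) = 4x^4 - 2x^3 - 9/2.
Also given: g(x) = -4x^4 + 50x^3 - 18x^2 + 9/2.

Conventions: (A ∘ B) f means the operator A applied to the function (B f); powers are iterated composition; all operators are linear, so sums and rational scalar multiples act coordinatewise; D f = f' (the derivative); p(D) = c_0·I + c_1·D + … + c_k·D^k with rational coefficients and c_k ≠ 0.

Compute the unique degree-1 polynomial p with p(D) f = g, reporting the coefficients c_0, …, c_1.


D^0 f = 4x^4 - 2x^3 - 9/2
D^1 f = 16x^3 - 6x^2
matching coefficients of g against c_0 f + c_1 Df + … from the top degree down determines the c_i
solution: c_0 = -1, c_1 = 3

p(D) = -I + 3·D, i.e. c_0 = -1, c_1 = 3


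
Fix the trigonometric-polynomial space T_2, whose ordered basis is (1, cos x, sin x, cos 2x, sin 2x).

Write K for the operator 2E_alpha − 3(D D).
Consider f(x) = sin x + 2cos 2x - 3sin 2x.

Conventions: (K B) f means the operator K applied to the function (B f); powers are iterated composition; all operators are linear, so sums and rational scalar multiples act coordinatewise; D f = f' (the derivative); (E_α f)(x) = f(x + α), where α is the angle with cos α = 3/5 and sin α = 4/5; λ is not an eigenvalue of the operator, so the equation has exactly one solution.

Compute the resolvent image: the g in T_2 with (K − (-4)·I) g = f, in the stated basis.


the result is g(x) = -(8/349)cos x + (41/349)sin x + (229/1513)cos 2x - (531/3026)sin 2x

write g with unknown coordinates in the stated basis and equate coefficients in (K − (-4)·I) g = f
solving from the highest basis element down gives g = -(8/349)cos x + (41/349)sin x + (229/1513)cos 2x - (531/3026)sin 2x
check: K g = (32/349)cos x + (185/349)sin x + (2110/1513)cos 2x - (3477/1513)sin 2x
so K g − (-4)·g = sin x + 2cos 2x - 3sin 2x = f ✓


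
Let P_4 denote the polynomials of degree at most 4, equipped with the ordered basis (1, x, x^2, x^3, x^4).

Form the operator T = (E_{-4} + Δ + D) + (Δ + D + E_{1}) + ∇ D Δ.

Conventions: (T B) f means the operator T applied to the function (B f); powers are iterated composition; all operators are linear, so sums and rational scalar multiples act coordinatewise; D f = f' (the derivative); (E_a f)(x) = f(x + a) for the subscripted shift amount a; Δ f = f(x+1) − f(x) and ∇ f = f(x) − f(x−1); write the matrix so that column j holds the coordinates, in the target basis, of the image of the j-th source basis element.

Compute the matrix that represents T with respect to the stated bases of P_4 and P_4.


image of 1: 2
image of x: 2x + 1
image of x^2: 2x^2 + 2x + 19
image of x^3: 2x^3 + 3x^2 + 57x - 55
image of x^4: 2x^4 + 4x^3 + 114x^2 - 220x + 259
each image's coordinates form column j of the matrix

the matrix is [[2, 1, 19, -55, 259]; [0, 2, 2, 57, -220]; [0, 0, 2, 3, 114]; [0, 0, 0, 2, 4]; [0, 0, 0, 0, 2]] (rows listed top to bottom)


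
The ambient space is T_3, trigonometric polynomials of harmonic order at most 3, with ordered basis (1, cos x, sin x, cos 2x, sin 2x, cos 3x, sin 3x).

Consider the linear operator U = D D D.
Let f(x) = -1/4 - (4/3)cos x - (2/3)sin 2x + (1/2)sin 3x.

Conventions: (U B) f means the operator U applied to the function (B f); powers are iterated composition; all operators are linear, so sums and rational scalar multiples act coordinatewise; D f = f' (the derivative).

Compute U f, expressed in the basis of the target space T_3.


the result is g(x) = -(4/3)sin x + (16/3)cos 2x - (27/2)cos 3x

D f = (4/3)sin x - (4/3)cos 2x + (3/2)cos 3x
D D f = (4/3)cos x + (8/3)sin 2x - (9/2)sin 3x
D D D f = -(4/3)sin x + (16/3)cos 2x - (27/2)cos 3x


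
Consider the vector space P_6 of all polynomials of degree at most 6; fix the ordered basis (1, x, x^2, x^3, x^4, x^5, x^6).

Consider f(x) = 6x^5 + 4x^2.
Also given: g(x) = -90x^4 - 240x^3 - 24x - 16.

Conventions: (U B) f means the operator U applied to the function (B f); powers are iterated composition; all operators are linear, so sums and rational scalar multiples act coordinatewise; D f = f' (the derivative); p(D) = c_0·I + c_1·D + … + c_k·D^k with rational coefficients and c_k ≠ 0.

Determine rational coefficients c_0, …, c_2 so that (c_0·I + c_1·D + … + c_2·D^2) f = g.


D^0 f = 6x^5 + 4x^2
D^1 f = 30x^4 + 8x
D^2 f = 120x^3 + 8
matching coefficients of g against c_0 f + c_1 Df + … from the top degree down determines the c_i
solution: c_0 = 0, c_1 = -3, c_2 = -2

p(D) = -3·D − 2·D^2, i.e. c_0 = 0, c_1 = -3, c_2 = -2


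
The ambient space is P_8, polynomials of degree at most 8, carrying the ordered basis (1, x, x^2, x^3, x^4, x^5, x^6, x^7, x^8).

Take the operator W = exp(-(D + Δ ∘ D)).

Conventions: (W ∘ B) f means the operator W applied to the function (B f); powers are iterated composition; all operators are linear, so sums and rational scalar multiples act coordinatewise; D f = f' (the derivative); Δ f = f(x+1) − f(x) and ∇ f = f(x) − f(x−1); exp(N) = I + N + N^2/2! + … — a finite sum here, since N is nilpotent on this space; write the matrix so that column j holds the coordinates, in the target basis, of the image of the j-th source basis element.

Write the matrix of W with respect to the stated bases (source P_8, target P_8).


the matrix is [[1, -1, -1, 2, 9, 4, -95, -414, 49]; [0, 1, -2, -3, 8, 45, 24, -665, -3312]; [0, 0, 1, -3, -6, 20, 135, 84, -2660]; [0, 0, 0, 1, -4, -10, 40, 315, 224]; [0, 0, 0, 0, 1, -5, -15, 70, 630]; [0, 0, 0, 0, 0, 1, -6, -21, 112]; [0, 0, 0, 0, 0, 0, 1, -7, -28]; [0, 0, 0, 0, 0, 0, 0, 1, -8]; [0, 0, 0, 0, 0, 0, 0, 0, 1]] (rows listed top to bottom)

image of 1: 1
image of x: x - 1
image of x^2: x^2 - 2x - 1
image of x^3: x^3 - 3x^2 - 3x + 2
image of x^4: x^4 - 4x^3 - 6x^2 + 8x + 9
image of x^5: x^5 - 5x^4 - 10x^3 + 20x^2 + 45x + 4
image of x^6: x^6 - 6x^5 - 15x^4 + 40x^3 + 135x^2 + 24x - 95
image of x^7: x^7 - 7x^6 - 21x^5 + 70x^4 + 315x^3 + 84x^2 - 665x - 414
image of x^8: x^8 - 8x^7 - 28x^6 + 112x^5 + 630x^4 + 224x^3 - 2660x^2 - 3312x + 49
each image's coordinates form column j of the matrix


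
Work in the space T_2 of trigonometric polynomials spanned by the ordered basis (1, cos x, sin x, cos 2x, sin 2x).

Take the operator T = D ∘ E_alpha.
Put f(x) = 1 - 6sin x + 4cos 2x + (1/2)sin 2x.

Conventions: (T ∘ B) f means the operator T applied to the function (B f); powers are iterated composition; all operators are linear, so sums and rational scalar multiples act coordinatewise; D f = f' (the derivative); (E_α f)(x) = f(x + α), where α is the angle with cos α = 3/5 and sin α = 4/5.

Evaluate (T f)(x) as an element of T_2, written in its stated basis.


the result is g(x) = -(18/5)cos x + (24/5)sin x - (199/25)cos 2x + (32/25)sin 2x

E_alpha f = 1 - (24/5)cos x - (18/5)sin x - (16/25)cos 2x - (199/50)sin 2x
D E_alpha f = -(18/5)cos x + (24/5)sin x - (199/25)cos 2x + (32/25)sin 2x


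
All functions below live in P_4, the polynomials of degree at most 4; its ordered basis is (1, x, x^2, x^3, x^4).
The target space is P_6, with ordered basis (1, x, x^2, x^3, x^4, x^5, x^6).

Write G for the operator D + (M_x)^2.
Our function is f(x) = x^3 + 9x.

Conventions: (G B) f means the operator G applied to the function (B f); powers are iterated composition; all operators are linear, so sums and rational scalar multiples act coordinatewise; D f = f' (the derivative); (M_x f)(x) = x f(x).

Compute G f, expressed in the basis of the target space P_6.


D f = 3x^2 + 9
M_x f = x^4 + 9x^2
M_x M_x f = x^5 + 9x^3
(D + (M_x)^2) f = x^5 + 9x^3 + 3x^2 + 9

the image equals g(x) = x^5 + 9x^3 + 3x^2 + 9


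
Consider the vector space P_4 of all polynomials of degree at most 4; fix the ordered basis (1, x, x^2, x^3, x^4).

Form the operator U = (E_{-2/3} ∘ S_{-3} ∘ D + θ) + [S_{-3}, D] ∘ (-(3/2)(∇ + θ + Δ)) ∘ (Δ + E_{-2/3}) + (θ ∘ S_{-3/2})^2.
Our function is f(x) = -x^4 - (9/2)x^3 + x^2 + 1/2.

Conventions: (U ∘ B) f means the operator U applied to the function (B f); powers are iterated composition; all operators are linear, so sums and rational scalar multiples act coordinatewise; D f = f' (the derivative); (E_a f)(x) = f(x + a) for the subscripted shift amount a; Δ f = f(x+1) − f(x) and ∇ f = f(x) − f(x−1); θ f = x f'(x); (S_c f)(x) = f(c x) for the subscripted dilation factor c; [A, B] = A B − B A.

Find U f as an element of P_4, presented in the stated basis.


D f = -4x^3 - (27/2)x^2 + 2x
S_{-3} D f = 108x^3 - (243/2)x^2 - 6x
E_{-2/3} S_{-3} D f = 108x^3 - (675/2)x^2 + 300x - 82
θ f = -4x^4 - (27/2)x^3 + 2x^2
(E_{-2/3} ∘ S_{-3} ∘ D + θ) f = -4x^4 + (189/2)x^3 - (671/2)x^2 + 300x - 82
Δ f = -4x^3 - (39/2)x^2 - (31/2)x - 9/2
E_{-2/3} f = -x^4 - (11/6)x^3 + (22/3)x^2 - (166/27)x + 337/162
(Δ + E_{-2/3}) f = -x^4 - (35/6)x^3 - (73/6)x^2 - (1169/54)x - 196/81
∇ (Δ + E_{-2/3}) f = -4x^3 - (23/2)x^2 - (65/6)x - 773/54
θ (Δ + E_{-2/3}) f = -4x^4 - (35/2)x^3 - (73/3)x^2 - (1169/54)x
Δ (Δ + E_{-2/3}) f = -4x^3 - (47/2)x^2 - (275/6)x - 2195/54
(∇ + θ + Δ) (Δ + E_{-2/3}) f = -4x^4 - (51/2)x^3 - (178/3)x^2 - (4229/54)x - 1484/27
(-(3/2)(∇ + θ + Δ)) (Δ + E_{-2/3}) f = 6x^4 + (153/4)x^3 + 89x^2 + (4229/36)x + 742/9
D (-(3/2)(∇ + θ + Δ)) (Δ + E_{-2/3}) f = 24x^3 + (459/4)x^2 + 178x + 4229/36
S_{-3} D (-(3/2)(∇ + θ + Δ)) (Δ + E_{-2/3}) f = -648x^3 + (4131/4)x^2 - 534x + 4229/36
S_{-3} (-(3/2)(∇ + θ + Δ)) (Δ + E_{-2/3}) f = 486x^4 - (4131/4)x^3 + 801x^2 - (4229/12)x + 742/9
D S_{-3} (-(3/2)(∇ + θ + Δ)) (Δ + E_{-2/3}) f = 1944x^3 - (12393/4)x^2 + 1602x - 4229/12
[S_{-3}, D] (-(3/2)(∇ + θ + Δ)) (Δ + E_{-2/3}) f = -2592x^3 + 4131x^2 - 2136x + 4229/9
S_{-3/2} f = -(81/16)x^4 + (243/16)x^3 + (9/4)x^2 + 1/2
θ S_{-3/2} f = -(81/4)x^4 + (729/16)x^3 + (9/2)x^2
S_{-3/2} (θ ∘ S_{-3/2}) f = -(6561/64)x^4 - (19683/128)x^3 + (81/8)x^2
θ S_{-3/2} (θ ∘ S_{-3/2}) f = -(6561/16)x^4 - (59049/128)x^3 + (81/4)x^2
((E_{-2/3} ∘ S_{-3} ∘ D + θ) + [S_{-3}, D] ∘ (-(3/2)(∇ + θ + Δ)) ∘ (Δ + E_{-2/3}) + (θ ∘ S_{-3/2})^2) f = -(6625/16)x^4 - (378729/128)x^3 + (15263/4)x^2 - 1836x + 3491/9

g(x) = -(6625/16)x^4 - (378729/128)x^3 + (15263/4)x^2 - 1836x + 3491/9


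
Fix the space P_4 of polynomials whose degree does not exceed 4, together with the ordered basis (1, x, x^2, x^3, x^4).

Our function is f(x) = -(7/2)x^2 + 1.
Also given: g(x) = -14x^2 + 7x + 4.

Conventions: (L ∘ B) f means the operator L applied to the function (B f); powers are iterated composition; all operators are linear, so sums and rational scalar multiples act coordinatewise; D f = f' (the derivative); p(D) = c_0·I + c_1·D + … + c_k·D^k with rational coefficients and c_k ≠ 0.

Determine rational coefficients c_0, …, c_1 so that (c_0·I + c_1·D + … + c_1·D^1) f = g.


D^0 f = -(7/2)x^2 + 1
D^1 f = -7x
matching coefficients of g against c_0 f + c_1 Df + … from the top degree down determines the c_i
solution: c_0 = 4, c_1 = -1

c_0 = 4, c_1 = -1


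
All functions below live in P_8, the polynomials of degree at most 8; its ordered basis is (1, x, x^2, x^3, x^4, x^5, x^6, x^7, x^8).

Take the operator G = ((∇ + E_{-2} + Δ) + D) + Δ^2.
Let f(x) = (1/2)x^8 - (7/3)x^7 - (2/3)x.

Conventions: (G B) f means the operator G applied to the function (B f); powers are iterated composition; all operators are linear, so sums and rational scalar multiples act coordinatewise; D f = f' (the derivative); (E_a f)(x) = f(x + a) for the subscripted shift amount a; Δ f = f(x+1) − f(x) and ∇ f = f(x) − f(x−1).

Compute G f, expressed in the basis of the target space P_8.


the result is g(x) = (1/2)x^8 + (5/3)x^7 + (203/3)x^6 - 294x^5 + 1050x^4 - 2450x^3 + 1764x^2 - (6176/3)x + 763/3

∇ f = 4x^7 - (91/3)x^6 + 77x^5 - (350/3)x^4 + (329/3)x^3 - 63x^2 + (61/3)x - 7/2
E_{-2} f = (1/2)x^8 - (31/3)x^7 + (266/3)x^6 - 420x^5 + (3640/3)x^4 - (6608/3)x^3 + 2464x^2 - 1558x + 428
Δ f = 4x^7 - (7/3)x^6 - 21x^5 - (140/3)x^4 - (161/3)x^3 - 35x^2 - (37/3)x - 5/2
(∇ + E_{-2} + Δ) f = (1/2)x^8 - (7/3)x^7 + 56x^6 - 364x^5 + 1050x^4 - (6440/3)x^3 + 2366x^2 - 1550x + 422
D f = 4x^7 - (49/3)x^6 - 2/3
((∇ + E_{-2} + Δ) + D) f = (1/2)x^8 + (5/3)x^7 + (119/3)x^6 - 364x^5 + 1050x^4 - (6440/3)x^3 + 2366x^2 - 1550x + 1264/3
Δ f = 4x^7 - (7/3)x^6 - 21x^5 - (140/3)x^4 - (161/3)x^3 - 35x^2 - (37/3)x - 5/2
Δ Δ f = 28x^6 + 70x^5 - (910/3)x^3 - 602x^2 - (1526/3)x - 167
(((∇ + E_{-2} + Δ) + D) + Δ^2) f = (1/2)x^8 + (5/3)x^7 + (203/3)x^6 - 294x^5 + 1050x^4 - 2450x^3 + 1764x^2 - (6176/3)x + 763/3


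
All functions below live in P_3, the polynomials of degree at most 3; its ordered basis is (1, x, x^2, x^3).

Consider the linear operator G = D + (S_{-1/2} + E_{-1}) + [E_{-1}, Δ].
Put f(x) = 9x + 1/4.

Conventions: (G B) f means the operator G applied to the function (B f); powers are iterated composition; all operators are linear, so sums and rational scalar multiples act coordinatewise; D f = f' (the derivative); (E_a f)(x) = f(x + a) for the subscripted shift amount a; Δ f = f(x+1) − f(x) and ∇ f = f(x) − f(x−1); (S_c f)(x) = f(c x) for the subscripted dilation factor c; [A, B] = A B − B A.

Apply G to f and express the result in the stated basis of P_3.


D f = 9
S_{-1/2} f = -(9/2)x + 1/4
E_{-1} f = 9x - 35/4
(S_{-1/2} + E_{-1}) f = (9/2)x - 17/2
Δ f = 9
E_{-1} Δ f = 9
E_{-1} f = 9x - 35/4
Δ E_{-1} f = 9
[E_{-1}, Δ] f = 0
(D + (S_{-1/2} + E_{-1}) + [E_{-1}, Δ]) f = (9/2)x + 1/2

the image equals g(x) = (9/2)x + 1/2


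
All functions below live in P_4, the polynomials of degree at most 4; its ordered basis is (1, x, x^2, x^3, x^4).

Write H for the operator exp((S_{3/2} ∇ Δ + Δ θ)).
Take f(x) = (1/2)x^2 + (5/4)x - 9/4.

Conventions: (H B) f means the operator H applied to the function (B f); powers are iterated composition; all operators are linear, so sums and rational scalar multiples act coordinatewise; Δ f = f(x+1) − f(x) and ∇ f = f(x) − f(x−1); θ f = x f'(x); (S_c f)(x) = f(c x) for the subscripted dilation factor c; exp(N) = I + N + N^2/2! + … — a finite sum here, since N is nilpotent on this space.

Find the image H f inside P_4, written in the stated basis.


g(x) = (1/2)x^2 + (13/4)x + 2

order-1 term: 2x + 13/4
order-2 term: 1
the series for exp((S_{3/2} ∇ Δ + Δ θ)) f terminates at order 2
exp((S_{3/2} ∇ Δ + Δ θ)) f = (1/2)x^2 + (13/4)x + 2


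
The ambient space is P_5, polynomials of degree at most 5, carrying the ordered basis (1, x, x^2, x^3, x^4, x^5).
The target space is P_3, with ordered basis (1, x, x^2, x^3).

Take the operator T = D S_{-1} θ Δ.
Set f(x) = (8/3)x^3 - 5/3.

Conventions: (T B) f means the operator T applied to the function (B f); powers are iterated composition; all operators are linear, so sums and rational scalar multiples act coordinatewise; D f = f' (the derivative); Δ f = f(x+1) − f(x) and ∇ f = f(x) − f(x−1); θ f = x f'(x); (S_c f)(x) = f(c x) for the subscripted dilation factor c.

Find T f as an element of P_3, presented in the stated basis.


Δ f = 8x^2 + 8x + 8/3
θ Δ f = 16x^2 + 8x
S_{-1} θ Δ f = 16x^2 - 8x
D S_{-1} θ Δ f = 32x - 8

the result is g(x) = 32x - 8


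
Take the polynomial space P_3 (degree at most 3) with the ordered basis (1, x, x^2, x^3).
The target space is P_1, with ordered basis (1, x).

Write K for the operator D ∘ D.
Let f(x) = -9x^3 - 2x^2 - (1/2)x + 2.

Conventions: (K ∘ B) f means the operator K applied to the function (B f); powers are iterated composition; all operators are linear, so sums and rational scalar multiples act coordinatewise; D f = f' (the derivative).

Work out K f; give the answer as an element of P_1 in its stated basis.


g(x) = -54x - 4

D f = -27x^2 - 4x - 1/2
D D f = -54x - 4


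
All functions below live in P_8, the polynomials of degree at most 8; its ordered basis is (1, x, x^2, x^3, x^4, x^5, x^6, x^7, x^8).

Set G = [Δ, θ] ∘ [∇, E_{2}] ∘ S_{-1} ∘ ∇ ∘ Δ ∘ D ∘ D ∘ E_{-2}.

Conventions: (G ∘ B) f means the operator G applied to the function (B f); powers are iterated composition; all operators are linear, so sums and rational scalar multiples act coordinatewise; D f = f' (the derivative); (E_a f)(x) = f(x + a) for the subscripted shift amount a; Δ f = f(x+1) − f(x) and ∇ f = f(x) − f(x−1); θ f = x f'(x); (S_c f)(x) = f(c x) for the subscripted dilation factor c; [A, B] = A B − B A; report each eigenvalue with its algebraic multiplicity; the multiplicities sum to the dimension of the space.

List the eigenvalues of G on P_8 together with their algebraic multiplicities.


λ = 0 (multiplicity 9)

image of 1: 0
image of x: 0
image of x^2: 0
image of x^3: 0
image of x^4: 0
image of x^5: 0
image of x^6: 0
image of x^7: 0
image of x^8: 0
the matrix is upper triangular; its diagonal is (0, 0, 0, 0, 0, 0, 0, 0, 0)
for a triangular matrix the eigenvalues are the diagonal entries, with algebraic multiplicity their repetition count


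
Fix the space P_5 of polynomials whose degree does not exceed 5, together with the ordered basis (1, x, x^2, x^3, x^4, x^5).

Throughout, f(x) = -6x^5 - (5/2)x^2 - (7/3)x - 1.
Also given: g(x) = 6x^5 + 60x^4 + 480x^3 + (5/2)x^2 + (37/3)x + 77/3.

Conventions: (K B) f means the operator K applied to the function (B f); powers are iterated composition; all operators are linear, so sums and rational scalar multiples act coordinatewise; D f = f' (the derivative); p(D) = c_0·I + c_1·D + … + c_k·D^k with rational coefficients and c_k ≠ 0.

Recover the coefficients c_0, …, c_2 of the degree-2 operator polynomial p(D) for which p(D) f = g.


c_0 = -1, c_1 = -2, c_2 = -4

D^0 f = -6x^5 - (5/2)x^2 - (7/3)x - 1
D^1 f = -30x^4 - 5x - 7/3
D^2 f = -120x^3 - 5
matching coefficients of g against c_0 f + c_1 Df + … from the top degree down determines the c_i
solution: c_0 = -1, c_1 = -2, c_2 = -4


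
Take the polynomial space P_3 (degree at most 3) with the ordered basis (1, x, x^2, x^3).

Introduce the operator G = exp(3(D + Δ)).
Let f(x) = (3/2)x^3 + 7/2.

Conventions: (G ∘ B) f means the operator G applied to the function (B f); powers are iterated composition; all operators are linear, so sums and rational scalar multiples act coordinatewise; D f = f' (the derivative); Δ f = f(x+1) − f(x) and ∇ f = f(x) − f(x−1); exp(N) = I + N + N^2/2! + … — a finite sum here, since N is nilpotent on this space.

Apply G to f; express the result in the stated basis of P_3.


the image equals g(x) = (3/2)x^3 + 27x^2 + (351/2)x + 413

order-1 term: 27x^2 + (27/2)x + 9/2
order-2 term: 162x + 81
order-3 term: 324
the series for exp(3(D + Δ)) f terminates at order 3
exp(3(D + Δ)) f = (3/2)x^3 + 27x^2 + (351/2)x + 413


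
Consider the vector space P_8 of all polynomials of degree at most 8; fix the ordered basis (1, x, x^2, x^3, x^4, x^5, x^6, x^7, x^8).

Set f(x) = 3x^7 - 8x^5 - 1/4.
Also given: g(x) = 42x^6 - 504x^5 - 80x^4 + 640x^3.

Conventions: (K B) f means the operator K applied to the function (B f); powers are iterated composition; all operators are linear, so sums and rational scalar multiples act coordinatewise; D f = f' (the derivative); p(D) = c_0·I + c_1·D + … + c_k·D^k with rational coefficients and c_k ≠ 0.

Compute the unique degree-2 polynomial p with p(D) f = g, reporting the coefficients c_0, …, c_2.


p(D) = 2·D − 4·D^2, i.e. c_0 = 0, c_1 = 2, c_2 = -4

D^0 f = 3x^7 - 8x^5 - 1/4
D^1 f = 21x^6 - 40x^4
D^2 f = 126x^5 - 160x^3
matching coefficients of g against c_0 f + c_1 Df + … from the top degree down determines the c_i
solution: c_0 = 0, c_1 = 2, c_2 = -4


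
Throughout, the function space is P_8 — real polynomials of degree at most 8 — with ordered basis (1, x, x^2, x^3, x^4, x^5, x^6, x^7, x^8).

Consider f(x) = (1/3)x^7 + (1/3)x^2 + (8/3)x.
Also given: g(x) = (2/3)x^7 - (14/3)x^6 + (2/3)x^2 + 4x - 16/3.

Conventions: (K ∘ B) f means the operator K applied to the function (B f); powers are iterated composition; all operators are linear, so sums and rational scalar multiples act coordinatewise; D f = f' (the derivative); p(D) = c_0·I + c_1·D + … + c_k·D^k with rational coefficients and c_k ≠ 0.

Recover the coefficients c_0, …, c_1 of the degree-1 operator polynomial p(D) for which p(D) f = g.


p(D) = 2·I − 2·D, i.e. c_0 = 2, c_1 = -2

D^0 f = (1/3)x^7 + (1/3)x^2 + (8/3)x
D^1 f = (7/3)x^6 + (2/3)x + 8/3
matching coefficients of g against c_0 f + c_1 Df + … from the top degree down determines the c_i
solution: c_0 = 2, c_1 = -2


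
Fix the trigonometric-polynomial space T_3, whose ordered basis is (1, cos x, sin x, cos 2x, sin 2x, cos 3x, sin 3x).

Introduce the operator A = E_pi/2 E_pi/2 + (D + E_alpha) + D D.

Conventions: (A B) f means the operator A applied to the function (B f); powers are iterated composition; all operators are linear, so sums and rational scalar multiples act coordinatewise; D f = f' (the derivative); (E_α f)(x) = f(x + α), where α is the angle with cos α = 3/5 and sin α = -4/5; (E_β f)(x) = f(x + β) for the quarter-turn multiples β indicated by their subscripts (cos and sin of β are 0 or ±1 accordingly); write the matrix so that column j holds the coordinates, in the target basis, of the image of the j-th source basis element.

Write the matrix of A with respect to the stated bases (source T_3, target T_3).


the matrix is [[2, 0, 0, 0, 0, 0, 0]; [0, -7/5, 1/5, 0, 0, 0, 0]; [0, -1/5, -7/5, 0, 0, 0, 0]; [0, 0, 0, -82/25, 26/25, 0, 0]; [0, 0, 0, -26/25, -82/25, 0, 0]; [0, 0, 0, 0, 0, -1367/125, 331/125]; [0, 0, 0, 0, 0, -331/125, -1367/125]] (rows listed top to bottom)

image of 1: 2
image of cos x: -(7/5)cos x - (1/5)sin x
image of sin x: (1/5)cos x - (7/5)sin x
image of cos 2x: -(82/25)cos 2x - (26/25)sin 2x
image of sin 2x: (26/25)cos 2x - (82/25)sin 2x
image of cos 3x: -(1367/125)cos 3x - (331/125)sin 3x
image of sin 3x: (331/125)cos 3x - (1367/125)sin 3x
each image's coordinates form column j of the matrix


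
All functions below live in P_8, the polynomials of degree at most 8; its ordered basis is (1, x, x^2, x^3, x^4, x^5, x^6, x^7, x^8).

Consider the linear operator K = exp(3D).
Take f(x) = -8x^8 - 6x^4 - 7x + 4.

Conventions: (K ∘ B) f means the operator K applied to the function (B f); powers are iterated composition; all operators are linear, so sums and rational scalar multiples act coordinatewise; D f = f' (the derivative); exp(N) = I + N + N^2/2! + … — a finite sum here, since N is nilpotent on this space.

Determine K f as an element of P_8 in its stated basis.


order-1 term: -192x^7 - 72x^3 - 21
order-2 term: -2016x^6 - 324x^2
order-3 term: -12096x^5 - 648x
order-4 term: -45360x^4 - 486
order-5 term: -108864x^3
order-6 term: -163296x^2
order-7 term: -139968x
order-8 term: -52488
the series for exp(3D) f terminates at order 8
exp(3D) f = -8x^8 - 192x^7 - 2016x^6 - 12096x^5 - 45366x^4 - 108936x^3 - 163620x^2 - 140623x - 52991

the result is g(x) = -8x^8 - 192x^7 - 2016x^6 - 12096x^5 - 45366x^4 - 108936x^3 - 163620x^2 - 140623x - 52991


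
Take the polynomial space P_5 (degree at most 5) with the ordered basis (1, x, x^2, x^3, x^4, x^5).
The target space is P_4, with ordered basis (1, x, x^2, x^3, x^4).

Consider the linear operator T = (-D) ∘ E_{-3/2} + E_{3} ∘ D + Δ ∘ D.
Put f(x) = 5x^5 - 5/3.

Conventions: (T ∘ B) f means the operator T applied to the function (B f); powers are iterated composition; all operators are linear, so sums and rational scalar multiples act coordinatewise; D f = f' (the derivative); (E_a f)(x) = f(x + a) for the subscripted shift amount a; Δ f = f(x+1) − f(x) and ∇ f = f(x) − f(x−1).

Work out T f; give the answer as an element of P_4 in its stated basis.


E_{-3/2} f = 5x^5 - (75/2)x^4 + (225/2)x^3 - (675/4)x^2 + (2025/16)x - 3805/96
D E_{-3/2} f = 25x^4 - 150x^3 + (675/2)x^2 - (675/2)x + 2025/16
(-D) E_{-3/2} f = -25x^4 + 150x^3 - (675/2)x^2 + (675/2)x - 2025/16
D f = 25x^4
E_{3} D f = 25x^4 + 300x^3 + 1350x^2 + 2700x + 2025
D f = 25x^4
Δ D f = 100x^3 + 150x^2 + 100x + 25
((-D) ∘ E_{-3/2} + E_{3} ∘ D + Δ ∘ D) f = 550x^3 + (2325/2)x^2 + (6275/2)x + 30775/16

the image equals g(x) = 550x^3 + (2325/2)x^2 + (6275/2)x + 30775/16


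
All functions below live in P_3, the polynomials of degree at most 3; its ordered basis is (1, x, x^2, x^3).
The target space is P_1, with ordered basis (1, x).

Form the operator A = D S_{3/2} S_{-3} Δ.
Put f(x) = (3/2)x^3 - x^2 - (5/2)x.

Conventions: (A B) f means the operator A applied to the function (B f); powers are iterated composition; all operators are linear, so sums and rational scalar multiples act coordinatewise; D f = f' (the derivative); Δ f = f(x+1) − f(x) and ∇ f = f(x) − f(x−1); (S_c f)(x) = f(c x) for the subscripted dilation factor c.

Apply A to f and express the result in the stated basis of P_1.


Δ f = (9/2)x^2 + (5/2)x - 2
S_{-3} Δ f = (81/2)x^2 - (15/2)x - 2
S_{3/2} S_{-3} Δ f = (729/8)x^2 - (45/4)x - 2
D S_{3/2} S_{-3} Δ f = (729/4)x - 45/4

the image equals g(x) = (729/4)x - 45/4


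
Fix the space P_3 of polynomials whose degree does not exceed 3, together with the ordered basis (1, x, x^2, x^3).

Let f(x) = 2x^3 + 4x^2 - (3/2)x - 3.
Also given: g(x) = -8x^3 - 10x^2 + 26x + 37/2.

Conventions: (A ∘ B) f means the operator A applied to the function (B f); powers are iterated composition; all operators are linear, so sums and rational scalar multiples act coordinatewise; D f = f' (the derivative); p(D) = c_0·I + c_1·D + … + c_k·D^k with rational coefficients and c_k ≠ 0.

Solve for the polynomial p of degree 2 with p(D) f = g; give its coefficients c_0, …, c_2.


p(D) = -4·I + D + D^2, i.e. c_0 = -4, c_1 = 1, c_2 = 1

D^0 f = 2x^3 + 4x^2 - (3/2)x - 3
D^1 f = 6x^2 + 8x - 3/2
D^2 f = 12x + 8
matching coefficients of g against c_0 f + c_1 Df + … from the top degree down determines the c_i
solution: c_0 = -4, c_1 = 1, c_2 = 1


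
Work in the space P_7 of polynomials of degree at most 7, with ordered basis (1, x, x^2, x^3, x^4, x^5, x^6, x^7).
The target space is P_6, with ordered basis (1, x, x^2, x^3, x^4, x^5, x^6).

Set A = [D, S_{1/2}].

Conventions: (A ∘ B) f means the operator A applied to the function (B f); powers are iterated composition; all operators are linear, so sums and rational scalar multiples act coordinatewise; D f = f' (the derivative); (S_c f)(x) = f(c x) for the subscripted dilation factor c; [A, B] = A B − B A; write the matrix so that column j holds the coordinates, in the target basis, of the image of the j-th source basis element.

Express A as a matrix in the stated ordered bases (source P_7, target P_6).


image of 1: 0
image of x: -1/2
image of x^2: -(1/2)x
image of x^3: -(3/8)x^2
image of x^4: -(1/4)x^3
image of x^5: -(5/32)x^4
image of x^6: -(3/32)x^5
image of x^7: -(7/128)x^6
each image's coordinates form column j of the matrix

the matrix is [[0, -1/2, 0, 0, 0, 0, 0, 0]; [0, 0, -1/2, 0, 0, 0, 0, 0]; [0, 0, 0, -3/8, 0, 0, 0, 0]; [0, 0, 0, 0, -1/4, 0, 0, 0]; [0, 0, 0, 0, 0, -5/32, 0, 0]; [0, 0, 0, 0, 0, 0, -3/32, 0]; [0, 0, 0, 0, 0, 0, 0, -7/128]] (rows listed top to bottom)


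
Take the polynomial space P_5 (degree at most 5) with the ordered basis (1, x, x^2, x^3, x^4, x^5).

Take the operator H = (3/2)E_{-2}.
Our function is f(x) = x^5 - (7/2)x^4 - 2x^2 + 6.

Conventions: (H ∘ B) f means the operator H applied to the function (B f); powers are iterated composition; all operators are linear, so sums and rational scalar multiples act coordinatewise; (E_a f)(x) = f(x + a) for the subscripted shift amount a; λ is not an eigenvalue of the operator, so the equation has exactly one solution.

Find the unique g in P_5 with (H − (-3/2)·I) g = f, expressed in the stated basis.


write g with unknown coordinates in the stated basis and equate coefficients in (H − (-3/2)·I) g = f
solving from the highest basis element down gives g = (1/3)x^5 + (1/2)x^4 - (14/3)x^3 - (22/3)x^2 + 8x + 22/3
check: H g = (1/2)x^5 - (17/4)x^4 + 7x^3 + 9x^2 - 12x - 5
so H g − (-3/2)·g = x^5 - (7/2)x^4 - 2x^2 + 6 = f ✓

the image equals g(x) = (1/3)x^5 + (1/2)x^4 - (14/3)x^3 - (22/3)x^2 + 8x + 22/3


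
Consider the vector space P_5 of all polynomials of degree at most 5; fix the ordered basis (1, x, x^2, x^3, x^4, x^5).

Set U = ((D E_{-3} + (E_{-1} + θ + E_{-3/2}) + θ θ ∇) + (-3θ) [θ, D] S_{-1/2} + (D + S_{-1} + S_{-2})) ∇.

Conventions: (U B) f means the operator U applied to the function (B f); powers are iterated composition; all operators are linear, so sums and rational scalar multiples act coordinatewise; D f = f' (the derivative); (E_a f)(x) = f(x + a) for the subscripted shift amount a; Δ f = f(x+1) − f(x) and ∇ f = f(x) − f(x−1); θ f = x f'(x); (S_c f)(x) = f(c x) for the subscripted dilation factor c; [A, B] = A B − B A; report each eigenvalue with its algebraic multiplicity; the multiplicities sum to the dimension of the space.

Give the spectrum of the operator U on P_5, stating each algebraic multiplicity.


λ = 0 (multiplicity 6)

image of 1: 0
image of x: 4
image of x^2: -5
image of x^3: 27x^2 + (15/2)x - 11/4
image of x^4: -16x^3 - 21x^2 - 60x + 101
image of x^5: 115x^4 + (885/4)x^3 - 195x^2 + 610x - 12111/16
the matrix is upper triangular; its diagonal is (0, 0, 0, 0, 0, 0)
for a triangular matrix the eigenvalues are the diagonal entries, with algebraic multiplicity their repetition count


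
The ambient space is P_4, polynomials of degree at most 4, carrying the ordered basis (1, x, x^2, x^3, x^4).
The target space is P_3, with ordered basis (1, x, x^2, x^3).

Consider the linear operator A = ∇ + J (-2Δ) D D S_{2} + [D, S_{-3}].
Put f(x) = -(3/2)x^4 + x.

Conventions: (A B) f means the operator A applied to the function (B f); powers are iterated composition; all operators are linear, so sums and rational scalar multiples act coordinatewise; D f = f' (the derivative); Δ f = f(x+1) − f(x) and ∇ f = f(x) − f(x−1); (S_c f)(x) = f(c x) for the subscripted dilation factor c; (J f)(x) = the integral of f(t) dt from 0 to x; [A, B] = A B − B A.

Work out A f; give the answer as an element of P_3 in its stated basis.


∇ f = -6x^3 + 9x^2 - 6x + 5/2
S_{2} f = -24x^4 + 2x
D S_{2} f = -96x^3 + 2
D D S_{2} f = -288x^2
Δ (D D S_{2}) f = -576x - 288
(-2Δ) (D D S_{2}) f = 1152x + 576
J (-2Δ) (D D S_{2}) f = 576x^2 + 576x
S_{-3} f = -(243/2)x^4 - 3x
D S_{-3} f = -486x^3 - 3
D f = -6x^3 + 1
S_{-3} D f = 162x^3 + 1
[D, S_{-3}] f = -648x^3 - 4
(∇ + J (-2Δ) D D S_{2} + [D, S_{-3}]) f = -654x^3 + 585x^2 + 570x - 3/2

the image equals g(x) = -654x^3 + 585x^2 + 570x - 3/2


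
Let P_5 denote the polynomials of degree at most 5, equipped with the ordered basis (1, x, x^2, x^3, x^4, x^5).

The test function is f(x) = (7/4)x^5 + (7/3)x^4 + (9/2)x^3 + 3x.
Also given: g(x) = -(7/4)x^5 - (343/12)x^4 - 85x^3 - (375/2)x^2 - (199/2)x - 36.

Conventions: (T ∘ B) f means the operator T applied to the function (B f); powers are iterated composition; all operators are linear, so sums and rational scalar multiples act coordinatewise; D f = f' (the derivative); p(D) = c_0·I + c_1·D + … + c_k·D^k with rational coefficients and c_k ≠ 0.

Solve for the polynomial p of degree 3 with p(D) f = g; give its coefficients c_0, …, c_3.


D^0 f = (7/4)x^5 + (7/3)x^4 + (9/2)x^3 + 3x
D^1 f = (35/4)x^4 + (28/3)x^3 + (27/2)x^2 + 3
D^2 f = 35x^3 + 28x^2 + 27x
D^3 f = 105x^2 + 56x + 27
matching coefficients of g against c_0 f + c_1 Df + … from the top degree down determines the c_i
solution: c_0 = -1, c_1 = -3, c_2 = -3/2, c_3 = -1

p(D) = -I − 3·D − (3/2)·D^2 − D^3, i.e. c_0 = -1, c_1 = -3, c_2 = -3/2, c_3 = -1


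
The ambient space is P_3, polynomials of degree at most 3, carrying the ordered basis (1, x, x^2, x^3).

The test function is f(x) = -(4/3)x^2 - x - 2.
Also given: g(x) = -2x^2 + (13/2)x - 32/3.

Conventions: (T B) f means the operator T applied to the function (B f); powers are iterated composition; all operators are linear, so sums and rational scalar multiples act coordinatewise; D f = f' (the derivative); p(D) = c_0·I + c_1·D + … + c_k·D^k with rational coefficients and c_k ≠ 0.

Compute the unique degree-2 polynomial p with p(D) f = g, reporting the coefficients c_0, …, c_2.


c_0 = 3/2, c_1 = -3, c_2 = 4

D^0 f = -(4/3)x^2 - x - 2
D^1 f = -(8/3)x - 1
D^2 f = -8/3
matching coefficients of g against c_0 f + c_1 Df + … from the top degree down determines the c_i
solution: c_0 = 3/2, c_1 = -3, c_2 = 4


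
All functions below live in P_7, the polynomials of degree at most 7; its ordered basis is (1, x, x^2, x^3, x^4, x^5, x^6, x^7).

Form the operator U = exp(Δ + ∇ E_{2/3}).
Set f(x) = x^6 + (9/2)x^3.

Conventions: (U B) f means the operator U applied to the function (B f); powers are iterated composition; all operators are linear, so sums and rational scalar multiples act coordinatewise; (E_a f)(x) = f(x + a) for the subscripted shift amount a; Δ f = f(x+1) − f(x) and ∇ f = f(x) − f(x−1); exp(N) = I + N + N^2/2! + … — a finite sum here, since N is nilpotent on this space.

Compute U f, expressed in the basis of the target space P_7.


the result is g(x) = x^6 + 12x^5 + 80x^4 + (2107/6)x^3 + (9043/9)x^2 + (46672/27)x + 111094/81

order-1 term: 12x^5 + 20x^4 + (80/3)x^3 + (403/9)x^2 + (670/27)x + 574/81
order-2 term: 60x^4 + 160x^3 + 240x^2 + (2086/9)x + 820/9
order-3 term: 160x^3 + 480x^2 + 640x + 356
order-4 term: 240x^2 + 640x + 1600/3
order-5 term: 192x + 320
order-6 term: 64
the series for exp(Δ + ∇ E_{2/3}) f terminates at order 6
exp(Δ + ∇ E_{2/3}) f = x^6 + 12x^5 + 80x^4 + (2107/6)x^3 + (9043/9)x^2 + (46672/27)x + 111094/81


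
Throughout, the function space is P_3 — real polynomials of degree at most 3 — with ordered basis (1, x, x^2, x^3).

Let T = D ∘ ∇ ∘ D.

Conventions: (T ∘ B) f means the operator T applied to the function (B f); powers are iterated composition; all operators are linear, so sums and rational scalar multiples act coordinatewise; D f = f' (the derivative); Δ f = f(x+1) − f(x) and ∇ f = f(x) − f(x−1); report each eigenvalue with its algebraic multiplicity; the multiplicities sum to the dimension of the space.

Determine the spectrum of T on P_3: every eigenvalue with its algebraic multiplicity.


λ = 0 (multiplicity 4)

image of 1: 0
image of x: 0
image of x^2: 0
image of x^3: 6
the matrix is upper triangular; its diagonal is (0, 0, 0, 0)
for a triangular matrix the eigenvalues are the diagonal entries, with algebraic multiplicity their repetition count


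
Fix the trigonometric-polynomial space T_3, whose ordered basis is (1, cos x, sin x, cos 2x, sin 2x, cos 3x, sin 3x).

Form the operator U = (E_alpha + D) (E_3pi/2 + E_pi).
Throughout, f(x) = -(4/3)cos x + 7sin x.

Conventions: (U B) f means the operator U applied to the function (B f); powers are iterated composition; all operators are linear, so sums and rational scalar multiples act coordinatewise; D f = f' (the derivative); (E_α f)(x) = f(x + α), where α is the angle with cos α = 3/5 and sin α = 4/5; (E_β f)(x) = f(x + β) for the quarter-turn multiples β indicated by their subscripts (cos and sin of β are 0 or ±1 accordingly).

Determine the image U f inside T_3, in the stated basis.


the result is g(x) = -(92/5)cos x + (26/5)sin x

E_3pi/2 f = -7cos x - (4/3)sin x
E_pi f = (4/3)cos x - 7sin x
(E_3pi/2 + E_pi) f = -(17/3)cos x - (25/3)sin x
E_alpha (E_3pi/2 + E_pi) f = -(151/15)cos x - (7/15)sin x
D (E_3pi/2 + E_pi) f = -(25/3)cos x + (17/3)sin x
(E_alpha + D) (E_3pi/2 + E_pi) f = -(92/5)cos x + (26/5)sin x


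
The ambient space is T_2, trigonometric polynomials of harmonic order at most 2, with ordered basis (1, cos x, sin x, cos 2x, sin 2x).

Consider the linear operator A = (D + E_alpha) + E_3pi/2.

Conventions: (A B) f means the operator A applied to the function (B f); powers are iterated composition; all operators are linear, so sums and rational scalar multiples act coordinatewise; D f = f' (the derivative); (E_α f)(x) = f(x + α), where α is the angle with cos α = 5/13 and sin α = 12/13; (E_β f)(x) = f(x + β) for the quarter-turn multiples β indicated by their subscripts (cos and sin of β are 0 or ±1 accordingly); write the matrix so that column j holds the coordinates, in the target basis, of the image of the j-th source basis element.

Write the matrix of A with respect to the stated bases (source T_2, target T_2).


image of 1: 2
image of cos x: (5/13)cos x - (12/13)sin x
image of sin x: (12/13)cos x + (5/13)sin x
image of cos 2x: -(288/169)cos 2x - (458/169)sin 2x
image of sin 2x: (458/169)cos 2x - (288/169)sin 2x
each image's coordinates form column j of the matrix

the matrix is [[2, 0, 0, 0, 0]; [0, 5/13, 12/13, 0, 0]; [0, -12/13, 5/13, 0, 0]; [0, 0, 0, -288/169, 458/169]; [0, 0, 0, -458/169, -288/169]] (rows listed top to bottom)


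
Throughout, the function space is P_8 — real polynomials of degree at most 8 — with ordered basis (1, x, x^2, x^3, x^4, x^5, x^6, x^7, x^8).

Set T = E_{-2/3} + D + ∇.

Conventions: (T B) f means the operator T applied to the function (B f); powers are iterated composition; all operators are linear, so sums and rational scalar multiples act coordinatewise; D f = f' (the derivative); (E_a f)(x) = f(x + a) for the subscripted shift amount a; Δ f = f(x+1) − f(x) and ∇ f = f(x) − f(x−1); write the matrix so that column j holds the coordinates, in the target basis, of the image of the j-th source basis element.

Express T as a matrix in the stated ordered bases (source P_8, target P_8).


the matrix is [[1, 4/3, -5/9, 19/27, -65/81, 211/243, -665/729, 2059/2187, -6305/6561]; [0, 1, 8/3, -5/3, 76/27, -325/81, 422/81, -4655/729, 16472/2187]; [0, 0, 1, 4, -10/3, 190/27, -325/27, 1477/81, -18620/729]; [0, 0, 0, 1, 16/3, -50/9, 380/27, -2275/81, 11816/243]; [0, 0, 0, 0, 1, 20/3, -25/3, 665/27, -4550/81]; [0, 0, 0, 0, 0, 1, 8, -35/3, 1064/27]; [0, 0, 0, 0, 0, 0, 1, 28/3, -140/9]; [0, 0, 0, 0, 0, 0, 0, 1, 32/3]; [0, 0, 0, 0, 0, 0, 0, 0, 1]] (rows listed top to bottom)

image of 1: 1
image of x: x + 4/3
image of x^2: x^2 + (8/3)x - 5/9
image of x^3: x^3 + 4x^2 - (5/3)x + 19/27
image of x^4: x^4 + (16/3)x^3 - (10/3)x^2 + (76/27)x - 65/81
image of x^5: x^5 + (20/3)x^4 - (50/9)x^3 + (190/27)x^2 - (325/81)x + 211/243
image of x^6: x^6 + 8x^5 - (25/3)x^4 + (380/27)x^3 - (325/27)x^2 + (422/81)x - 665/729
image of x^7: x^7 + (28/3)x^6 - (35/3)x^5 + (665/27)x^4 - (2275/81)x^3 + (1477/81)x^2 - (4655/729)x + 2059/2187
image of x^8: x^8 + (32/3)x^7 - (140/9)x^6 + (1064/27)x^5 - (4550/81)x^4 + (11816/243)x^3 - (18620/729)x^2 + (16472/2187)x - 6305/6561
each image's coordinates form column j of the matrix


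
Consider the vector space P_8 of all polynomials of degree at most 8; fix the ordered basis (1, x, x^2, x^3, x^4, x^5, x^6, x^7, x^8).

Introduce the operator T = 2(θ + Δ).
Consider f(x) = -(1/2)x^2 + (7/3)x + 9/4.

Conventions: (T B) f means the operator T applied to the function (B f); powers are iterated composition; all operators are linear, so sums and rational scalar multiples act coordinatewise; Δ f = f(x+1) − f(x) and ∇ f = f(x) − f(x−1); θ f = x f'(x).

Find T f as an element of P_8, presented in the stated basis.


the result is g(x) = -2x^2 + (8/3)x + 11/3

θ f = -x^2 + (7/3)x
Δ f = -x + 11/6
(θ + Δ) f = -x^2 + (4/3)x + 11/6
(2(θ + Δ)) f = -2x^2 + (8/3)x + 11/3


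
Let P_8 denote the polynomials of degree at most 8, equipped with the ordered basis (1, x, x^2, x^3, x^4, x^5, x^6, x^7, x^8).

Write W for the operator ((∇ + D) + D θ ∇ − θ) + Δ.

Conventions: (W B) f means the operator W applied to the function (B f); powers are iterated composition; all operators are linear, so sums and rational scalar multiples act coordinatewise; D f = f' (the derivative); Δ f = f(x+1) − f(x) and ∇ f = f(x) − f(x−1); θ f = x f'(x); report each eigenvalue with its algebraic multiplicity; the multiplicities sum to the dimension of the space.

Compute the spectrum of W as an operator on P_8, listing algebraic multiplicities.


image of 1: 0
image of x: -x + 3
image of x^2: -2x^2 + 6x + 2
image of x^3: -3x^3 + 9x^2 + 12x - 1
image of x^4: -4x^4 + 12x^3 + 36x^2 - 16x + 4
image of x^5: -5x^5 + 15x^4 + 80x^3 - 70x^2 + 40x - 3
image of x^6: -6x^6 + 18x^5 + 150x^4 - 200x^3 + 180x^2 - 48x + 6
image of x^7: -7x^7 + 21x^6 + 252x^5 - 455x^4 + 560x^3 - 273x^2 + 84x - 5
image of x^8: -8x^8 + 24x^7 + 392x^6 - 896x^5 + 1400x^4 - 1008x^3 + 504x^2 - 96x + 8
the matrix is upper triangular; its diagonal is (0, -1, -2, -3, -4, -5, -6, -7, -8)
for a triangular matrix the eigenvalues are the diagonal entries, with algebraic multiplicity their repetition count

λ = -8 (multiplicity 1), λ = -7 (multiplicity 1), λ = -6 (multiplicity 1), λ = -5 (multiplicity 1), λ = -4 (multiplicity 1), λ = -3 (multiplicity 1), λ = -2 (multiplicity 1), λ = -1 (multiplicity 1), λ = 0 (multiplicity 1)
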